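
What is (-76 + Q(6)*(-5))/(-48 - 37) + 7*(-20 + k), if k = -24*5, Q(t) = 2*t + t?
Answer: -83134/85 ≈ -978.05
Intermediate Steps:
Q(t) = 3*t
k = -120
(-76 + Q(6)*(-5))/(-48 - 37) + 7*(-20 + k) = (-76 + (3*6)*(-5))/(-48 - 37) + 7*(-20 - 120) = (-76 + 18*(-5))/(-85) + 7*(-140) = (-76 - 90)*(-1/85) - 980 = -166*(-1/85) - 980 = 166/85 - 980 = -83134/85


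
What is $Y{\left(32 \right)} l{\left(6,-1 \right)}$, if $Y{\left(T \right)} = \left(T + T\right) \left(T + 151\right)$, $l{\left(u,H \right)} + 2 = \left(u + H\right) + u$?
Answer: $105408$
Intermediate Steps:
$l{\left(u,H \right)} = -2 + H + 2 u$ ($l{\left(u,H \right)} = -2 + \left(\left(u + H\right) + u\right) = -2 + \left(\left(H + u\right) + u\right) = -2 + \left(H + 2 u\right) = -2 + H + 2 u$)
$Y{\left(T \right)} = 2 T \left(151 + T\right)$
$Y{\left(32 \right)} l{\left(6,-1 \right)} = 2 \cdot 32 \left(151 + 32\right) \left(-2 - 1 + 2 \cdot 6\right) = 2 \cdot 32 \cdot 183 \left(-2 - 1 + 12\right) = 11712 \cdot 9 = 105408$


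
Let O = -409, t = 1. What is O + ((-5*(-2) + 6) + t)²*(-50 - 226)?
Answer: -80173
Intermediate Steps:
O + ((-5*(-2) + 6) + t)²*(-50 - 226) = -409 + ((-5*(-2) + 6) + 1)²*(-50 - 226) = -409 + ((10 + 6) + 1)²*(-276) = -409 + (16 + 1)²*(-276) = -409 + 17²*(-276) = -409 + 289*(-276) = -409 - 79764 = -80173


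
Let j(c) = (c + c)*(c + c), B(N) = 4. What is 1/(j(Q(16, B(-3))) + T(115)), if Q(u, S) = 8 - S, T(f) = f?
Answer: 1/179 ≈ 0.0055866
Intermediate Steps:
j(c) = 4*c² (j(c) = (2*c)*(2*c) = 4*c²)
1/(j(Q(16, B(-3))) + T(115)) = 1/(4*(8 - 1*4)² + 115) = 1/(4*(8 - 4)² + 115) = 1/(4*4² + 115) = 1/(4*16 + 115) = 1/(64 + 115) = 1/179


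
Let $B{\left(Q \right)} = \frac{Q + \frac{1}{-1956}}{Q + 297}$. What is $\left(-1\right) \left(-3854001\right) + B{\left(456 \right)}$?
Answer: $\frac{5676435636803}{1472868} \approx 3.854 \cdot 10^{6}$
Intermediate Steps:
$B{\left(Q \right)} = \frac{- \frac{1}{1956} + Q}{297 + Q}$ ($B{\left(Q \right)} = \frac{Q - \frac{1}{1956}}{297 + Q} = \frac{- \frac{1}{1956} + Q}{297 + Q}$)
$\left(-1\right) \left(-3854001\right) + B{\left(456 \right)} = \left(-1\right) \left(-3854001\right) + \frac{- \frac{1}{1956} + 456}{297 + 456} = 3854001 + \frac{1}{753} \cdot \frac{891935}{1956} = 3854001 + \frac{891935}{1472868} = \frac{5676435636803}{1472868}$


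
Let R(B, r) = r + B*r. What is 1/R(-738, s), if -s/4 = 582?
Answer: 1/1715736 ≈ 5.8284e-7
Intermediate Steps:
s = -2328 (s = -4*582 = -2328)
1/R(-738, s) = 1/(-2328*(1 - 738)) = 1/(-2328*(-737)) = 1/1715736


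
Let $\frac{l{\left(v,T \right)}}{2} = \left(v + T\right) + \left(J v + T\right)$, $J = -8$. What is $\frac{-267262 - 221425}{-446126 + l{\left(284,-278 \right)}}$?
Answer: $\frac{488687}{451214} \approx 1.083$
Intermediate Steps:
$l{\left(v,T \right)} = - 14 v + 4 T$ ($l{\left(v,T \right)} = 2 \left(\left(v + T\right) + \left(- 8 v + T\right)\right) = 2 \left(\left(T + v\right) + \left(T - 8 v\right)\right) = 2 \left(- 7 v + 2 T\right) = - 14 v + 4 T$)
$\frac{-267262 - 221425}{-446126 + l{\left(284,-278 \right)}} = \frac{-267262 - 221425}{-446126 + \left(\left(-14\right) 284 + 4 \left(-278\right)\right)} = - \frac{488687}{-446126 - 5088} = - \frac{488687}{-451214} = \left(-488687\right) \left(- \frac{1}{451214}\right) = \frac{488687}{451214}$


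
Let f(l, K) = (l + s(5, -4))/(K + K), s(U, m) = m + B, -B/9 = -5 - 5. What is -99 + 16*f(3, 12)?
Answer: -119/3 ≈ -39.667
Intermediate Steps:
B = 90 (B = -9*(-5 - 5) = -9*(-10) = 90)
s(U, m) = 90 + m (s(U, m) = m + 90 = 90 + m)
f(l, K) = (86 + l)/(2*K) (f(l, K) = (l + (90 - 4))/(K + K) = (l + 86)/((2*K)) = (86 + l)*(1/(2*K)) = (86 + l)/(2*K))
-99 + 16*f(3, 12) = -99 + 16*((½)*(86 + 3)/12) = -99 + 16*((½)*(1/12)*89) = -99 + 16*(89/24) = -99 + 178/3 = -119/3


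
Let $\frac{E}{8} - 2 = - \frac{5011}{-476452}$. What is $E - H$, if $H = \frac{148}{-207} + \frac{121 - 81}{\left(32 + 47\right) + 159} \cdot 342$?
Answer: $- \frac{119359255894}{2934110529} \approx -40.68$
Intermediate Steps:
$E = \frac{1915830}{119113}$ ($E = 16 + 8 \left(- \frac{5011}{-476452}\right) = 16 + 8 \left(\left(-5011\right) \left(- \frac{1}{476452}\right)\right) = 16 + 8 \cdot \frac{5011}{476452} = 16 + \frac{10022}{119113} = \frac{1915830}{119113} \approx 16.084$)
$H = \frac{1398268}{24633}$ ($H = 148 \left(- \frac{1}{207}\right) + \frac{40}{79 + 159} \cdot 342 = - \frac{148}{207} + \frac{40}{238} \cdot 342 = - \frac{148}{207} + 40 \cdot \frac{1}{238} \cdot 342 = - \frac{148}{207} + \frac{20}{119} \cdot 342 = - \frac{148}{207} + \frac{6840}{119} = \frac{1398268}{24633} \approx 56.764$)
$E - H = \frac{1915830}{119113} - \frac{1398268}{24633} = - \frac{119359255894}{2934110529}$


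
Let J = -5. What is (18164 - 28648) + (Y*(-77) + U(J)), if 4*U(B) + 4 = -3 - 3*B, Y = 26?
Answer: -12484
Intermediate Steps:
U(B) = -7/4 - 3*B/4 (U(B) = -1 + (-3 - 3*B)/4 = -1 + (-¾ - 3*B/4) = -7/4 - 3*B/4)
(18164 - 28648) + (Y*(-77) + U(J)) = (18164 - 28648) + (26*(-77) + (-7/4 - ¾*(-5))) = -10484 + (-2002 + (-7/4 + 15/4)) = -10484 + (-2002 + 2) = -10484 - 2000 = -12484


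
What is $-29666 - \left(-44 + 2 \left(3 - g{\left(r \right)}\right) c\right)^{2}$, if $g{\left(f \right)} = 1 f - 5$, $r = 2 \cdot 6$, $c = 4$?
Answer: $-35442$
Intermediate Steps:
$r = 12$
$g{\left(f \right)} = -5 + f$ ($g{\left(f \right)} = f - 5 = -5 + f$)
$-29666 - \left(-44 + 2 \left(3 - g{\left(r \right)}\right) c\right)^{2} = -29666 - \left(-44 + 2 \left(3 - \left(-5 + 12\right)\right) 4\right)^{2} = -29666 - \left(-44 + 2 \left(3 - 7\right) 4\right)^{2} = -29666 - \left(-44 + 2 \left(-4\right) 4\right)^{2} = -29666 - \left(-44 - 32\right)^{2} = -29666 - \left(-76\right)^{2} = -29666 - 5776 = -35442$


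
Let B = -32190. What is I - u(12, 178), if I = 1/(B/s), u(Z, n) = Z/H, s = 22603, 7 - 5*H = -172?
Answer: -5977337/5762010 ≈ -1.0374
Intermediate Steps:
H = 179/5 (H = 7/5 - 1/5*(-172) = 7/5 + 172/5 = 179/5 ≈ 35.800)
u(Z, n) = 5*Z/179 (u(Z, n) = Z/(179/5) = Z*(5/179) = 5*Z/179)
I = -22603/32190 (I = 1/(-32190/22603) = -22603/32190 ≈ -0.70217)
I - u(12, 178) = -22603/32190 - 5*12/179 = -22603/32190 - 1*60/179 = -22603/32190 - 60/179 = -5977337/5762010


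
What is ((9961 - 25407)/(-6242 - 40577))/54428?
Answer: 7723/1274132266 ≈ 6.0614e-6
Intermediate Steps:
((9961 - 25407)/(-6242 - 40577))/54428 = -15446/(-46819)*(1/54428) = -15446*(-1/46819)*(1/54428) = (15446/46819)*(1/54428) = 7723/1274132266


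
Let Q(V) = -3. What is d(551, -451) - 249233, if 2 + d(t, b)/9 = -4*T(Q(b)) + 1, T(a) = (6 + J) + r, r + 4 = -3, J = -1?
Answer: -249170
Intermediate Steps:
r = -7 (r = -4 - 3 = -7)
T(a) = -2 (T(a) = (6 - 1) - 7 = 5 - 7 = -2)
d(t, b) = 63 (d(t, b) = -18 + 9*(-4*(-2) + 1) = -18 + 9*(8 + 1) = -18 + 9*9 = -18 + 81 = 63)
d(551, -451) - 249233 = 63 - 249233 = -249170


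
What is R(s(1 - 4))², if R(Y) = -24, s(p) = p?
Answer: 576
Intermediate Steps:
R(s(1 - 4))² = (-24)² = 576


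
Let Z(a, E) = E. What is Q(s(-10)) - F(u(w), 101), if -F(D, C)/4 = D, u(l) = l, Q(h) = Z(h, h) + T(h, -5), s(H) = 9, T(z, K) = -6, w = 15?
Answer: 63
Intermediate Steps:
Q(h) = -6 + h (Q(h) = h - 6 = -6 + h)
F(D, C) = -4*D
Q(s(-10)) - F(u(w), 101) = (-6 + 9) - (-4)*15 = 3 - 1*(-60) = 3 + 60 = 63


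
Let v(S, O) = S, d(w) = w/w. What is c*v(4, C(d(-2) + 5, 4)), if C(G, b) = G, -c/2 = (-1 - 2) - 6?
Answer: 72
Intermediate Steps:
c = 18 (c = -2*((-1 - 2) - 6) = -2*(-3 - 6) = -2*(-9) = 18)
d(w) = 1
c*v(4, C(d(-2) + 5, 4)) = 18*4 = 72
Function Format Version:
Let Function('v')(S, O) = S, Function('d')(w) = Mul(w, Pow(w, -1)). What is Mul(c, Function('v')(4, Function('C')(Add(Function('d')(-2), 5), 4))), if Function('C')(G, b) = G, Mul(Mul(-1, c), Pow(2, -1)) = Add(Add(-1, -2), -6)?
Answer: 72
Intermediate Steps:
c = 18 (c = Mul(-2, Add(Add(-1, -2), -6)) = Mul(-2, Add(-3, -6)) = Mul(-2, -9) = 18)
Function('d')(w) = 1
Mul(c, Function('v')(4, Function('C')(Add(Function('d')(-2), 5), 4))) = Mul(18, 4) = 72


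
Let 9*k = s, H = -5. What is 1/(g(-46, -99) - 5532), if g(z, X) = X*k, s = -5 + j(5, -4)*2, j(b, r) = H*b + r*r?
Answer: -1/5279 ≈ -0.00018943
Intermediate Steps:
j(b, r) = r**2 - 5*b (j(b, r) = -5*b + r*r = -5*b + r**2 = r**2 - 5*b)
s = -23 (s = -5 + ((-4)**2 - 5*5)*2 = -5 + (16 - 25)*2 = -5 - 9*2 = -5 - 18 = -23)
k = -23/9 (k = (1/9)*(-23) = -23/9 ≈ -2.5556)
g(z, X) = -23*X/9 (g(z, X) = X*(-23/9) = -23*X/9)
1/(g(-46, -99) - 5532) = 1/(-23/9*(-99) - 5532) = 1/(253 - 5532) = 1/(-5279) = -1/5279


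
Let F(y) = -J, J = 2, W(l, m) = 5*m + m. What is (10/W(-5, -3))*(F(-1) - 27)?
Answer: 145/9 ≈ 16.111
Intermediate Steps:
W(l, m) = 6*m
F(y) = -2 (F(y) = -1*2 = -2)
(10/W(-5, -3))*(F(-1) - 27) = (10/((6*(-3))))*(-2 - 27) = (10/(-18))*(-29) = (10*(-1/18))*(-29) = -5/9*(-29) = 145/9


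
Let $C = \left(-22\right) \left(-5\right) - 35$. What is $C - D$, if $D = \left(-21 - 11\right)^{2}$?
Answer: $-949$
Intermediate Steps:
$D = 1024$ ($D = \left(-32\right)^{2} = 1024$)
$C = 75$ ($C = 110 - 35 = 75$)
$C - D = 75 - 1024 = -949$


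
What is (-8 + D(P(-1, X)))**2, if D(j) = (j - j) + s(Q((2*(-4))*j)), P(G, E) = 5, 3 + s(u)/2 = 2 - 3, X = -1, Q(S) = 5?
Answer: 256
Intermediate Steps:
s(u) = -8 (s(u) = -6 + 2*(2 - 3) = -6 + 2*(-1) = -6 - 2 = -8)
D(j) = -8 (D(j) = (j - j) - 8 = 0 - 8 = -8)
(-8 + D(P(-1, X)))**2 = (-8 - 8)**2 = (-16)**2 = 256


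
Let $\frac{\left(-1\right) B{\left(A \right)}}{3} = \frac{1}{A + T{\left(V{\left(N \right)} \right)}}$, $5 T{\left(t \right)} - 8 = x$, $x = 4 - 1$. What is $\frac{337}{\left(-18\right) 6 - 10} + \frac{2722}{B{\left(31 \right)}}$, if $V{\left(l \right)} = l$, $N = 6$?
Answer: $- \frac{53323591}{1770} \approx -30126.0$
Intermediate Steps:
$x = 3$
$T{\left(t \right)} = \frac{11}{5}$ ($T{\left(t \right)} = \frac{8}{5} + \frac{1}{5} \cdot 3 = \frac{8}{5} + \frac{3}{5} = \frac{11}{5}$)
$B{\left(A \right)} = - \frac{3}{\frac{11}{5} + A}$ ($B{\left(A \right)} = - \frac{3}{A + \frac{11}{5}} = - \frac{3}{\frac{11}{5} + A}$)
$\frac{337}{\left(-18\right) 6 - 10} + \frac{2722}{B{\left(31 \right)}} = \frac{337}{\left(-18\right) 6 - 10} + \frac{2722}{\left(-15\right) \frac{1}{11 + 5 \cdot 31}} = \frac{337}{-108 - 10} + \frac{2722}{\left(-15\right) \frac{1}{11 + 155}} = \frac{337}{-118} + \frac{2722}{\left(-15\right) \frac{1}{166}} = 337 \left(- \frac{1}{118}\right) + \frac{2722}{\left(-15\right) \frac{1}{166}} = - \frac{337}{118} + \frac{2722}{- \frac{15}{166}} = - \frac{337}{118} + 2722 \left(- \frac{166}{15}\right) = - \frac{337}{118} - \frac{451852}{15} = - \frac{53323591}{1770}$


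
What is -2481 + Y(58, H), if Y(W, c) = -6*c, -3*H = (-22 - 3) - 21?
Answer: -2573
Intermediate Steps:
H = 46/3 (H = -((-22 - 3) - 21)/3 = -(-25 - 21)/3 = -1/3*(-46) = 46/3 ≈ 15.333)
-2481 + Y(58, H) = -2481 - 6*46/3 = -2481 - 92 = -2573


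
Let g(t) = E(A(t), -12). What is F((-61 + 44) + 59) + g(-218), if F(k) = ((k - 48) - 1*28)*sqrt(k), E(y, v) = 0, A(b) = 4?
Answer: -34*sqrt(42) ≈ -220.35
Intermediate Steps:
g(t) = 0
F(k) = sqrt(k)*(-76 + k) (F(k) = ((-48 + k) - 28)*sqrt(k) = (-76 + k)*sqrt(k) = sqrt(k)*(-76 + k))
F((-61 + 44) + 59) + g(-218) = sqrt((-61 + 44) + 59)*(-76 + ((-61 + 44) + 59)) + 0 = sqrt(-17 + 59)*(-76 + (-17 + 59)) + 0 = sqrt(42)*(-76 + 42) + 0 = sqrt(42)*(-34) + 0 = -34*sqrt(42) + 0 = -34*sqrt(42)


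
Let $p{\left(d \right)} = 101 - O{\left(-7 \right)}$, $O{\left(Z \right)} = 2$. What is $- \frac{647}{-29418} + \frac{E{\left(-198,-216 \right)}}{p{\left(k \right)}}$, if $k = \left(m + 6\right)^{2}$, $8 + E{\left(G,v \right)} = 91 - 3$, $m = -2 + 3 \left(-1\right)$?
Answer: $\frac{805831}{970794} \approx 0.83007$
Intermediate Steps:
$m = -5$ ($m = -2 - 3 = -5$)
$E{\left(G,v \right)} = 80$ ($E{\left(G,v \right)} = -8 + \left(91 - 3\right) = -8 + 88 = 80$)
$k = 1$ ($k = \left(-5 + 6\right)^{2} = 1^{2} = 1$)
$p{\left(d \right)} = 99$ ($p{\left(d \right)} = 101 - 2 = 99$)
$- \frac{647}{-29418} + \frac{E{\left(-198,-216 \right)}}{p{\left(k \right)}} = - \frac{647}{-29418} + \frac{80}{99} = \left(-647\right) \left(- \frac{1}{29418}\right) + 80 \cdot \frac{1}{99} = \frac{647}{29418} + \frac{80}{99} = \frac{805831}{970794}$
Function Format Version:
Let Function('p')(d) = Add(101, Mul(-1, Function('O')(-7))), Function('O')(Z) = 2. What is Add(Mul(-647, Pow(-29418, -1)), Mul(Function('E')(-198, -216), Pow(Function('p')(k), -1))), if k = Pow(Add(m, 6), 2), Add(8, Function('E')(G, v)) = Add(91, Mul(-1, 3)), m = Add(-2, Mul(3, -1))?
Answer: Rational(805831, 970794) ≈ 0.83007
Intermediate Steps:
m = -5 (m = Add(-2, -3) = -5)
Function('E')(G, v) = 80 (Function('E')(G, v) = Add(-8, Add(91, Mul(-1, 3))) = Add(-8, Add(91, -3)) = Add(-8, 88) = 80)
k = 1 (k = Pow(Add(-5, 6), 2) = Pow(1, 2) = 1)
Function('p')(d) = 99 (Function('p')(d) = Add(101, Mul(-1, 2)) = Add(101, -2) = 99)
Add(Mul(-647, Pow(-29418, -1)), Mul(Function('E')(-198, -216), Pow(Function('p')(k), -1))) = Add(Mul(-647, Pow(-29418, -1)), Mul(80, Pow(99, -1))) = Add(Mul(-647, Rational(-1, 29418)), Mul(80, Rational(1, 99))) = Add(Rational(647, 29418), Rational(80, 99)) = Rational(805831, 970794)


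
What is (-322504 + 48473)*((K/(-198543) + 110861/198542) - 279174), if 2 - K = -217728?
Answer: 3015660685855035592811/39419124306 ≈ 7.6503e+10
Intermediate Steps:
K = 217730 (K = 2 - 1*(-217728) = 2 + 217728 = 217730)
(-322504 + 48473)*((K/(-198543) + 110861/198542) - 279174) = (-322504 + 48473)*((217730/(-198543) + 110861/198542) - 279174) = -274031*((217730*(-1/198543) + 110861*(1/198542)) - 279174) = -274031*((-217730/198543 + 110861/198542) - 279174) = -274031*(-21217874137/39419124306 - 279174) = -274031*(-11004815826877381/39419124306) = 3015660685855035592811/39419124306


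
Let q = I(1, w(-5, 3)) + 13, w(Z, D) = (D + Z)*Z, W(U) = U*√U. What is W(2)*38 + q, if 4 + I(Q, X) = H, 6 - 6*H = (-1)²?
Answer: 59/6 + 76*√2 ≈ 117.31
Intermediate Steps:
W(U) = U^(3/2)
H = ⅚ (H = 1 - ⅙*(-1)² = 1 - ⅙*1 = 1 - ⅙ = ⅚ ≈ 0.83333)
w(Z, D) = Z*(D + Z)
I(Q, X) = -19/6 (I(Q, X) = -4 + ⅚ = -19/6)
q = 59/6 (q = -19/6 + 13 = 59/6 ≈ 9.8333)
W(2)*38 + q = 2^(3/2)*38 + 59/6 = (2*√2)*38 + 59/6 = 76*√2 + 59/6 = 59/6 + 76*√2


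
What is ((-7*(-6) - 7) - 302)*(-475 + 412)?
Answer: 16821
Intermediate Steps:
((-7*(-6) - 7) - 302)*(-475 + 412) = ((42 - 7) - 302)*(-63) = (35 - 302)*(-63) = -267*(-63) = 16821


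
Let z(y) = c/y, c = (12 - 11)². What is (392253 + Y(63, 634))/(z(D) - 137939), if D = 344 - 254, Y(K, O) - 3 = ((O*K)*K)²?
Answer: -569879782557480/12414509 ≈ -4.5904e+7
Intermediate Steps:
Y(K, O) = 3 + K⁴*O² (Y(K, O) = 3 + ((O*K)*K)² = 3 + ((K*O)*K)² = 3 + (O*K²)² = 3 + K⁴*O²)
c = 1 (c = 1² = 1)
D = 90
z(y) = 1/y
(392253 + Y(63, 634))/(z(D) - 137939) = (392253 + (3 + 63⁴*634²))/(1/90 - 137939) = (392253 + (3 + 15752961*401956))/(1/90 - 137939) = (392253 + (3 + 6331997191716))/(-12414509/90) = (392253 + 6331997191719)*(-90/12414509) = 6331997583972*(-90/12414509) = -569879782557480/12414509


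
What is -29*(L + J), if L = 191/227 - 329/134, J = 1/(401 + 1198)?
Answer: 2275423897/48638382 ≈ 46.782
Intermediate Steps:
J = 1/1599 ≈ 0.00062539
L = -49089/30418 (L = 191*(1/227) - 329*1/134 = 191/227 - 329/134 = -49089/30418 ≈ -1.6138)
-29*(L + J) = -29*(-49089/30418 + 1/1599) = -29*(-78462893/48638382) = 2275423897/48638382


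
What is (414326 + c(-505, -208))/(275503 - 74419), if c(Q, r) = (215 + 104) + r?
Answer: 414437/201084 ≈ 2.0610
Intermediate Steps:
c(Q, r) = 319 + r
(414326 + c(-505, -208))/(275503 - 74419) = (414326 + (319 - 208))/(275503 - 74419) = (414326 + 111)/201084 = 414437*(1/201084) = 414437/201084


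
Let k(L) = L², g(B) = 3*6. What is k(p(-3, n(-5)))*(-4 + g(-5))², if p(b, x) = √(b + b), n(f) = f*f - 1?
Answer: -1176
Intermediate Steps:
n(f) = -1 + f² (n(f) = f² - 1 = -1 + f²)
p(b, x) = √2*√b (p(b, x) = √(2*b) = √2*√b)
g(B) = 18
k(p(-3, n(-5)))*(-4 + g(-5))² = (√2*√(-3))²*(-4 + 18)² = (√2*(I*√3))²*14² = (I*√6)²*196 = -6*196 = -1176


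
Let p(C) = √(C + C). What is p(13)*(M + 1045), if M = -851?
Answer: 194*√26 ≈ 989.21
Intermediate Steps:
p(C) = √2*√C (p(C) = √(2*C) = √2*√C)
p(13)*(M + 1045) = (√2*√13)*(-851 + 1045) = √26*194 = 194*√26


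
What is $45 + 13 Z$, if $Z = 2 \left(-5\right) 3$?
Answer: $-345$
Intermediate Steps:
$Z = -30$ ($Z = \left(-10\right) 3 = -30$)
$45 + 13 Z = 45 + 13 \left(-30\right) = 45 - 390 = -345$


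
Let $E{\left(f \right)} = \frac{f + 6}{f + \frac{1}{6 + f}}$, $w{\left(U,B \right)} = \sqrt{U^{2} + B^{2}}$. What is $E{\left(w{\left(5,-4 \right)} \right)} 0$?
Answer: $0$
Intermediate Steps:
$w{\left(U,B \right)} = \sqrt{B^{2} + U^{2}}$
$E{\left(f \right)} = \frac{6 + f}{f + \frac{1}{6 + f}}$
$E{\left(w{\left(5,-4 \right)} \right)} 0 = \frac{\left(6 + \sqrt{\left(-4\right)^{2} + 5^{2}}\right)^{2}}{1 + \left(\sqrt{\left(-4\right)^{2} + 5^{2}}\right)^{2} + 6 \sqrt{\left(-4\right)^{2} + 5^{2}}} \cdot 0 = \frac{\left(6 + \sqrt{16 + 25}\right)^{2}}{1 + \left(\sqrt{16 + 25}\right)^{2} + 6 \sqrt{16 + 25}} \cdot 0 = \frac{\left(6 + \sqrt{41}\right)^{2}}{1 + \left(\sqrt{41}\right)^{2} + 6 \sqrt{41}} \cdot 0 = \frac{\left(6 + \sqrt{41}\right)^{2}}{1 + 41 + 6 \sqrt{41}} \cdot 0 = \frac{\left(6 + \sqrt{41}\right)^{2}}{42 + 6 \sqrt{41}} \cdot 0 = 0$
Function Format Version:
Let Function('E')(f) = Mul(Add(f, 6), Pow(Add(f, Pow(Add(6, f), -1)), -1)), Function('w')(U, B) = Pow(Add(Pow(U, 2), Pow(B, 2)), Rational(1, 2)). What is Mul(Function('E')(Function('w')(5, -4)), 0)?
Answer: 0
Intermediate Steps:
Function('w')(U, B) = Pow(Add(Pow(B, 2), Pow(U, 2)), Rational(1, 2))
Function('E')(f) = Mul(Pow(Add(f, Pow(Add(6, f), -1)), -1), Add(6, f)) (Function('E')(f) = Mul(Add(6, f), Pow(Add(f, Pow(Add(6, f), -1)), -1)) = Mul(Pow(Add(f, Pow(Add(6, f), -1)), -1), Add(6, f)))
Mul(Function('E')(Function('w')(5, -4)), 0) = Mul(Mul(Pow(Add(6, Pow(Add(Pow(-4, 2), Pow(5, 2)), Rational(1, 2))), 2), Pow(Add(1, Pow(Pow(Add(Pow(-4, 2), Pow(5, 2)), Rational(1, 2)), 2), Mul(6, Pow(Add(Pow(-4, 2), Pow(5, 2)), Rational(1, 2)))), -1)), 0) = Mul(Mul(Pow(Add(6, Pow(Add(16, 25), Rational(1, 2))), 2), Pow(Add(1, Pow(Pow(Add(16, 25), Rational(1, 2)), 2), Mul(6, Pow(Add(16, 25), Rational(1, 2)))), -1)), 0) = Mul(Mul(Pow(Add(6, Pow(41, Rational(1, 2))), 2), Pow(Add(1, Pow(Pow(41, Rational(1, 2)), 2), Mul(6, Pow(41, Rational(1, 2)))), -1)), 0) = Mul(Mul(Pow(Add(6, Pow(41, Rational(1, 2))), 2), Pow(Add(1, 41, Mul(6, Pow(41, Rational(1, 2)))), -1)), 0) = Mul(Mul(Pow(Add(6, Pow(41, Rational(1, 2))), 2), Pow(Add(42, Mul(6, Pow(41, Rational(1, 2)))), -1)), 0) = 0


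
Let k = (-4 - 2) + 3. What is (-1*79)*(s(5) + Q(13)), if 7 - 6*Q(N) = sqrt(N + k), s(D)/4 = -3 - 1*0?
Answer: 5135/6 + 79*sqrt(10)/6 ≈ 897.47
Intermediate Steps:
s(D) = -12 (s(D) = 4*(-3 - 1*0) = 4*(-3 + 0) = 4*(-3) = -12)
k = -3 (k = -6 + 3 = -3)
Q(N) = 7/6 - sqrt(-3 + N)/6 (Q(N) = 7/6 - sqrt(N - 3)/6 = 7/6 - sqrt(-3 + N)/6)
(-1*79)*(s(5) + Q(13)) = (-1*79)*(-12 + (7/6 - sqrt(-3 + 13)/6)) = -79*(-12 + (7/6 - sqrt(10)/6)) = -79*(-65/6 - sqrt(10)/6) = 5135/6 + 79*sqrt(10)/6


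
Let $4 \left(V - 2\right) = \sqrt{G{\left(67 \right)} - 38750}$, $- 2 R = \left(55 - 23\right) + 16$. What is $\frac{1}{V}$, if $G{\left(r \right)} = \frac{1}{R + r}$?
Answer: $\frac{1376}{1669001} - \frac{4 i \sqrt{71648707}}{1669001} \approx 0.00082444 - 0.020287 i$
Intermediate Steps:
$R = -24$ ($R = - \frac{\left(55 - 23\right) + 16}{2} = - \frac{32 + 16}{2} = \left(- \frac{1}{2}\right) 48 = -24$)
$G{\left(r \right)} = \frac{1}{-24 + r}$
$V = 2 + \frac{i \sqrt{71648707}}{172}$ ($V = 2 + \frac{\sqrt{\frac{1}{-24 + 67} - 38750}}{4} = 2 + \frac{\sqrt{\frac{1}{43} - 38750}}{4} = 2 + \frac{\sqrt{- \frac{1666249}{43}}}{4} = 2 + \frac{\frac{1}{43} i \sqrt{71648707}}{4} = 2 + \frac{i \sqrt{71648707}}{172} \approx 2.0 + 49.213 i$)
$\frac{1}{V} = \frac{1}{2 + \frac{i \sqrt{71648707}}{172}}$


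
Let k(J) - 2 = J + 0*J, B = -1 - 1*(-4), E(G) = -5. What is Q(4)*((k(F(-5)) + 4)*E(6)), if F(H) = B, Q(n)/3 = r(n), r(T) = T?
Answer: -540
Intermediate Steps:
B = 3 (B = -1 + 4 = 3)
Q(n) = 3*n
F(H) = 3
k(J) = 2 + J (k(J) = 2 + (J + 0*J) = 2 + (J + 0) = 2 + J)
Q(4)*((k(F(-5)) + 4)*E(6)) = (3*4)*(((2 + 3) + 4)*(-5)) = 12*((5 + 4)*(-5)) = 12*(9*(-5)) = 12*(-45) = -540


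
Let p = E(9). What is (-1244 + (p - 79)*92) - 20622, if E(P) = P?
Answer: -28306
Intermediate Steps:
p = 9
(-1244 + (p - 79)*92) - 20622 = (-1244 + (9 - 79)*92) - 20622 = (-1244 - 70*92) - 20622 = (-1244 - 6440) - 20622 = -7684 - 20622 = -28306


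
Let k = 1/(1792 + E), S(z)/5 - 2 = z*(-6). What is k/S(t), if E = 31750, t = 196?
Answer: -1/196891540 ≈ -5.0789e-9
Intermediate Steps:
S(z) = 10 - 30*z (S(z) = 10 + 5*(z*(-6)) = 10 + 5*(-6*z) = 10 - 30*z)
k = 1/33542 (k = 1/(1792 + 31750) = 1/33542 ≈ 2.9813e-5)
k/S(t) = 1/(33542*(10 - 30*196)) = 1/(33542*(10 - 5880)) = (1/33542)/(-5870) = (1/33542)*(-1/5870) = -1/196891540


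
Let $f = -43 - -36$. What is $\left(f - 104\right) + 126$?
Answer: $15$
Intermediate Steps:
$f = -7$ ($f = -43 + 36 = -7$)
$\left(f - 104\right) + 126 = \left(-7 - 104\right) + 126 = -111 + 126 = 15$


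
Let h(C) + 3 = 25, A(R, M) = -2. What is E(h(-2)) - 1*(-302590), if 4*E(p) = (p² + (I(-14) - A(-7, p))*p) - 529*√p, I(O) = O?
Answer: 302645 - 529*√22/4 ≈ 3.0202e+5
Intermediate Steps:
h(C) = 22 (h(C) = -3 + 25 = 22)
E(p) = -3*p - 529*√p/4 + p²/4 (E(p) = ((p² + (-14 - 1*(-2))*p) - 529*√p)/4 = ((p² + (-14 + 2)*p) - 529*√p)/4 = ((p² - 12*p) - 529*√p)/4 = (p² - 529*√p - 12*p)/4 = -3*p - 529*√p/4 + p²/4)
E(h(-2)) - 1*(-302590) = (-3*22 - 529*√22/4 + (¼)*22²) - 1*(-302590) = (-66 - 529*√22/4 + (¼)*484) + 302590 = (-66 - 529*√22/4 + 121) + 302590 = (55 - 529*√22/4) + 302590 = 302645 - 529*√22/4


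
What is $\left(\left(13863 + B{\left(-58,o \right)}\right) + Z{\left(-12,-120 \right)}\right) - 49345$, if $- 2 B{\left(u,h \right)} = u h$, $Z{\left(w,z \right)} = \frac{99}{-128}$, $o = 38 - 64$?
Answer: $- \frac{4638307}{128} \approx -36237.0$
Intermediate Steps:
$o = -26$
$Z{\left(w,z \right)} = - \frac{99}{128}$ ($Z{\left(w,z \right)} = 99 \left(- \frac{1}{128}\right) = - \frac{99}{128}$)
$B{\left(u,h \right)} = - \frac{h u}{2}$ ($B{\left(u,h \right)} = - \frac{u h}{2} = - \frac{h u}{2}$)
$\left(\left(13863 + B{\left(-58,o \right)}\right) + Z{\left(-12,-120 \right)}\right) - 49345 = \left(\left(13863 - \left(-13\right) \left(-58\right)\right) - \frac{99}{128}\right) - 49345 = \left(\left(13863 - 754\right) - \frac{99}{128}\right) - 49345 = \left(13109 - \frac{99}{128}\right) - 49345 = \frac{1677853}{128} - 49345 = - \frac{4638307}{128}$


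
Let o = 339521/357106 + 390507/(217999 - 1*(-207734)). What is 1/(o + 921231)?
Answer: 2667224714/2457135072918489 ≈ 1.0855e-6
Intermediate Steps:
o = 4982415555/2667224714 (o = 339521*(1/357106) + 390507/(217999 + 207734) = 339521/357106 + 390507/425733 = 339521/357106 + 390507*(1/425733) = 339521/357106 + 6851/7469 = 4982415555/2667224714 ≈ 1.8680)
1/(o + 921231) = 1/(4982415555/2667224714 + 921231) = 1/(2457135072918489/2667224714) = 2667224714/2457135072918489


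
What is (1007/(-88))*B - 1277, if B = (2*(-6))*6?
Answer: -4984/11 ≈ -453.09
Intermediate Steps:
B = -72 (B = -12*6 = -72)
(1007/(-88))*B - 1277 = (1007/(-88))*(-72) - 1277 = (1007*(-1/88))*(-72) - 1277 = -1007/88*(-72) - 1277 = 9063/11 - 1277 = -4984/11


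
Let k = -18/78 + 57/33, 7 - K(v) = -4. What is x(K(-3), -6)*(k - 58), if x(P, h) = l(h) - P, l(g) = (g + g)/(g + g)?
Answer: 80800/143 ≈ 565.04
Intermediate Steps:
l(g) = 1 (l(g) = (2*g)/((2*g)) = (2*g)*(1/(2*g)) = 1)
K(v) = 11 (K(v) = 7 - 1*(-4) = 7 + 4 = 11)
k = 214/143 (k = -18*1/78 + 57*(1/33) = -3/13 + 19/11 = 214/143 ≈ 1.4965)
x(P, h) = 1 - P
x(K(-3), -6)*(k - 58) = (1 - 1*11)*(214/143 - 58) = (1 - 11)*(-8080/143) = -10*(-8080/143) = 80800/143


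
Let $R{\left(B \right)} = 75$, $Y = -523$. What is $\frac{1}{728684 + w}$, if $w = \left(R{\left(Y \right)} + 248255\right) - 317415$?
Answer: $\frac{1}{659599} \approx 1.5161 \cdot 10^{-6}$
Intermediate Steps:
$w = -69085$ ($w = \left(75 + 248255\right) - 317415 = 248330 - 317415 = -69085$)
$\frac{1}{728684 + w} = \frac{1}{728684 - 69085} = \frac{1}{659599}$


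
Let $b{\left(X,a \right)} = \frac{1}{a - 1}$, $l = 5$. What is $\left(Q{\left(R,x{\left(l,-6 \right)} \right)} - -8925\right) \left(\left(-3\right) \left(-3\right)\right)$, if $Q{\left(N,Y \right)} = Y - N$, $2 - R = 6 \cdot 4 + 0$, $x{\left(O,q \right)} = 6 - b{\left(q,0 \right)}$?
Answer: $80586$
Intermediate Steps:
$b{\left(X,a \right)} = \frac{1}{-1 + a}$
$x{\left(O,q \right)} = 7$ ($x{\left(O,q \right)} = 6 - \frac{1}{-1 + 0} = 6 - \frac{1}{-1} = 6 - -1 = 6 + 1 = 7$)
$R = -22$ ($R = 2 - \left(6 \cdot 4 + 0\right) = 2 - \left(24 + 0\right) = 2 - 24 = -22$)
$\left(Q{\left(R,x{\left(l,-6 \right)} \right)} - -8925\right) \left(\left(-3\right) \left(-3\right)\right) = \left(\left(7 - -22\right) - -8925\right) \left(\left(-3\right) \left(-3\right)\right) = \left(\left(7 + 22\right) + 8925\right) 9 = \left(29 + 8925\right) 9 = 8954 \cdot 9 = 80586$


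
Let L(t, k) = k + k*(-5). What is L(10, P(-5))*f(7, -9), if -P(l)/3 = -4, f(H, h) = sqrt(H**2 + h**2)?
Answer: -48*sqrt(130) ≈ -547.28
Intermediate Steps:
P(l) = 12 (P(l) = -3*(-4) = 12)
L(t, k) = -4*k (L(t, k) = k - 5*k = -4*k)
L(10, P(-5))*f(7, -9) = (-4*12)*sqrt(7**2 + (-9)**2) = -48*sqrt(49 + 81) = -48*sqrt(130)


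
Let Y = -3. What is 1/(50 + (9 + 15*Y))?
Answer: 1/14 ≈ 0.071429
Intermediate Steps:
1/(50 + (9 + 15*Y)) = 1/(50 + (9 + 15*(-3))) = 1/(50 + (9 - 45)) = 1/(50 - 36) = 1/14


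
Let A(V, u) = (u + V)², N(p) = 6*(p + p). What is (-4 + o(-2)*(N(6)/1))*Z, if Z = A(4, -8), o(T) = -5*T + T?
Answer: 9152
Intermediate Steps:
o(T) = -4*T
N(p) = 12*p (N(p) = 6*(2*p) = 12*p)
A(V, u) = (V + u)²
Z = 16 (Z = (4 - 8)² = (-4)² = 16)
(-4 + o(-2)*(N(6)/1))*Z = (-4 + (-4*(-2))*((12*6)/1))*16 = (-4 + 8*(72*1))*16 = (-4 + 8*72)*16 = (-4 + 576)*16 = 572*16 = 9152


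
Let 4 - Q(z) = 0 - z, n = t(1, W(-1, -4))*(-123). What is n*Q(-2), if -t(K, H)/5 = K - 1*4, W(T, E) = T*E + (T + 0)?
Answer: -3690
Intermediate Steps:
W(T, E) = T + E*T (W(T, E) = E*T + T = T + E*T)
t(K, H) = 20 - 5*K (t(K, H) = -5*(K - 1*4) = -5*(K - 4) = -5*(-4 + K) = 20 - 5*K)
n = -1845 (n = (20 - 5*1)*(-123) = (20 - 5)*(-123) = 15*(-123) = -1845)
Q(z) = 4 + z (Q(z) = 4 - (0 - z) = 4 - (-1)*z = 4 + z)
n*Q(-2) = -1845*(4 - 2) = -1845*2 = -3690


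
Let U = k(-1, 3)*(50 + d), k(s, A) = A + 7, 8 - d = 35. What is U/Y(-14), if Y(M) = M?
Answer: -115/7 ≈ -16.429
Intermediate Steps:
d = -27 (d = 8 - 1*35 = 8 - 35 = -27)
k(s, A) = 7 + A
U = 230 (U = (7 + 3)*(50 - 27) = 10*23 = 230)
U/Y(-14) = 230/(-14) = 230*(-1/14) = -115/7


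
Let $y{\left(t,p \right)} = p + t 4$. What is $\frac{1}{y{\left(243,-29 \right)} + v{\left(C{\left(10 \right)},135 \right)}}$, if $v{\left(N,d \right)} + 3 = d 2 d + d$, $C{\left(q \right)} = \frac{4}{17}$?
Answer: $\frac{1}{37525} \approx 2.6649 \cdot 10^{-5}$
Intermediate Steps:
$C{\left(q \right)} = \frac{4}{17}$ ($C{\left(q \right)} = 4 \cdot \frac{1}{17} = \frac{4}{17}$)
$v{\left(N,d \right)} = -3 + d + 2 d^{2}$ ($v{\left(N,d \right)} = -3 + \left(d 2 d + d\right) = -3 + \left(2 d d + d\right) = -3 + \left(2 d^{2} + d\right) = -3 + \left(d + 2 d^{2}\right) = -3 + d + 2 d^{2}$)
$y{\left(t,p \right)} = p + 4 t$
$\frac{1}{y{\left(243,-29 \right)} + v{\left(C{\left(10 \right)},135 \right)}} = \frac{1}{\left(-29 + 4 \cdot 243\right) + \left(-3 + 135 + 2 \cdot 135^{2}\right)} = \frac{1}{\left(-29 + 972\right) + \left(-3 + 135 + 2 \cdot 18225\right)} = \frac{1}{943 + \left(-3 + 135 + 36450\right)} = \frac{1}{943 + 36582} = \frac{1}{37525}$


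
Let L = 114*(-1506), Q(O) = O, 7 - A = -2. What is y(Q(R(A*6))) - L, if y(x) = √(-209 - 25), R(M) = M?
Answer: 171684 + 3*I*√26 ≈ 1.7168e+5 + 15.297*I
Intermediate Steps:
A = 9 (A = 7 - 1*(-2) = 7 + 2 = 9)
y(x) = 3*I*√26 (y(x) = √(-234) = 3*I*√26)
L = -171684
y(Q(R(A*6))) - L = 3*I*√26 - 1*(-171684) = 3*I*√26 + 171684 = 171684 + 3*I*√26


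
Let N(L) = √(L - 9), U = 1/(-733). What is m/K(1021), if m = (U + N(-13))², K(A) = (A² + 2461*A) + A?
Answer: (1 - 733*I*√22)²/1910676516327 ≈ -6.1865e-6 - 3.5988e-9*I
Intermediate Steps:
U = -1/733 ≈ -0.0013643
N(L) = √(-9 + L)
K(A) = A² + 2462*A
m = (-1/733 + I*√22)² (m = (-1/733 + √(-9 - 13))² = (-1/733 + √(-22))² = (-1/733 + I*√22)² ≈ -22.0 - 0.0128*I)
m/K(1021) = ((1 - 733*I*√22)²/537289)/((1021*(2462 + 1021))) = ((1 - 733*I*√22)²/537289)/((1021*3483)) = ((1 - 733*I*√22)²/537289)/3556143 = ((1 - 733*I*√22)²/537289)*(1/3556143) = (1 - 733*I*√22)²/1910676516327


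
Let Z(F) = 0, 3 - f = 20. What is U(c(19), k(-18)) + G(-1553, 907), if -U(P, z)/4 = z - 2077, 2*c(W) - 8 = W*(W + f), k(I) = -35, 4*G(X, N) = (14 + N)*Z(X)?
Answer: 8448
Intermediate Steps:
f = -17 (f = 3 - 1*20 = 3 - 20 = -17)
G(X, N) = 0 (G(X, N) = ((14 + N)*0)/4 = (1/4)*0 = 0)
c(W) = 4 + W*(-17 + W)/2 (c(W) = 4 + (W*(W - 17))/2 = 4 + (W*(-17 + W))/2 = 4 + W*(-17 + W)/2)
U(P, z) = 8308 - 4*z (U(P, z) = -4*(z - 2077) = -4*(-2077 + z) = 8308 - 4*z)
U(c(19), k(-18)) + G(-1553, 907) = (8308 - 4*(-35)) + 0 = (8308 + 140) + 0 = 8448 + 0 = 8448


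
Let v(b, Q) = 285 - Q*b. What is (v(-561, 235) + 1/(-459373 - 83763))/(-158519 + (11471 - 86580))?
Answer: -71759128319/126891777408 ≈ -0.56551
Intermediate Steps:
v(b, Q) = 285 - Q*b
(v(-561, 235) + 1/(-459373 - 83763))/(-158519 + (11471 - 86580)) = ((285 - 1*235*(-561)) + 1/(-459373 - 83763))/(-158519 + (11471 - 86580)) = ((285 + 131835) + 1/(-543136))/(-158519 - 75109) = (132120 - 1/543136)/(-233628) = (71759128319/543136)*(-1/233628) = -71759128319/126891777408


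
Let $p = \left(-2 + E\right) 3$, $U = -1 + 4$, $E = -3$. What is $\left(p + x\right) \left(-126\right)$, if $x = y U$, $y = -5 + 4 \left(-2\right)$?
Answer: $6804$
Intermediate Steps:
$U = 3$
$y = -13$ ($y = -5 - 8 = -13$)
$x = -39$ ($x = \left(-13\right) 3 = -39$)
$p = -15$ ($p = \left(-2 - 3\right) 3 = \left(-5\right) 3 = -15$)
$\left(p + x\right) \left(-126\right) = \left(-15 - 39\right) \left(-126\right) = \left(-54\right) \left(-126\right) = 6804$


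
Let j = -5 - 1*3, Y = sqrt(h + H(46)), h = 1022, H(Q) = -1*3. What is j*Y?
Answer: -8*sqrt(1019) ≈ -255.37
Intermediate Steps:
H(Q) = -3
Y = sqrt(1019) (Y = sqrt(1022 - 3) = sqrt(1019) ≈ 31.922)
j = -8 (j = -5 - 3 = -8)
j*Y = -8*sqrt(1019)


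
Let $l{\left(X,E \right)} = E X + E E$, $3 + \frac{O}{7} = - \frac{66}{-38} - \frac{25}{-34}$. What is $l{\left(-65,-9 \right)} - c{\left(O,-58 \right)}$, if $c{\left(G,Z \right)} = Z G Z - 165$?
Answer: $\frac{4283347}{323} \approx 13261.0$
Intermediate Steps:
$O = - \frac{2387}{646}$ ($O = -21 + 7 \left(- \frac{66}{-38} - \frac{25}{-34}\right) = -21 + 7 \left(\left(-66\right) \left(- \frac{1}{38}\right) - - \frac{25}{34}\right) = -21 + 7 \left(\frac{33}{19} + \frac{25}{34}\right) = -21 + 7 \cdot \frac{1597}{646} = -21 + \frac{11179}{646} = - \frac{2387}{646} \approx -3.695$)
$c{\left(G,Z \right)} = -165 + G Z^{2}$ ($c{\left(G,Z \right)} = G Z Z - 165 = G Z^{2} - 165 = -165 + G Z^{2}$)
$l{\left(X,E \right)} = E^{2} + E X$ ($l{\left(X,E \right)} = E X + E^{2} = E^{2} + E X$)
$l{\left(-65,-9 \right)} - c{\left(O,-58 \right)} = - 9 \left(-9 - 65\right) - \left(-165 - \frac{2387 \left(-58\right)^{2}}{646}\right) = \left(-9\right) \left(-74\right) - \left(-165 - \frac{4014934}{323}\right) = 666 - \left(-165 - \frac{4014934}{323}\right) = 666 - - \frac{4068229}{323} = 666 + \frac{4068229}{323} = \frac{4283347}{323}$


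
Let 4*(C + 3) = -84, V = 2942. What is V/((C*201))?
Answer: -1471/2412 ≈ -0.60987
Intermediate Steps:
C = -24 (C = -3 + (1/4)*(-84) = -3 - 21 = -24)
V/((C*201)) = 2942/((-24*201)) = 2942/(-4824) = 2942*(-1/4824) = -1471/2412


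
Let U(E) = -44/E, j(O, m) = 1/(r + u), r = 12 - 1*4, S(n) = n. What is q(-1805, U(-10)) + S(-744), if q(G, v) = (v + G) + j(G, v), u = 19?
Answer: -343516/135 ≈ -2544.6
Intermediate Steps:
r = 8 (r = 12 - 4 = 8)
j(O, m) = 1/27 (j(O, m) = 1/(8 + 19) = 1/27)
q(G, v) = 1/27 + G + v (q(G, v) = (v + G) + 1/27 = (G + v) + 1/27 = 1/27 + G + v)
q(-1805, U(-10)) + S(-744) = (1/27 - 1805 - 44/(-10)) - 744 = (1/27 - 1805 - 44*(-⅒)) - 744 = (1/27 - 1805 + 22/5) - 744 = -243076/135 - 744 = -343516/135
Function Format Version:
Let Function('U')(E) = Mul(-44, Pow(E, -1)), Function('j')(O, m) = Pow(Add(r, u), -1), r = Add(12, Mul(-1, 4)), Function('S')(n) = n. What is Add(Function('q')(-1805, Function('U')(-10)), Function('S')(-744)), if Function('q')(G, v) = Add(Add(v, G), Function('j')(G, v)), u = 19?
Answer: Rational(-343516, 135) ≈ -2544.6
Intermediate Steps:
r = 8 (r = Add(12, -4) = 8)
Function('j')(O, m) = Rational(1, 27) (Function('j')(O, m) = Pow(Add(8, 19), -1) = Pow(27, -1) = Rational(1, 27))
Function('q')(G, v) = Add(Rational(1, 27), G, v) (Function('q')(G, v) = Add(Add(v, G), Rational(1, 27)) = Add(Add(G, v), Rational(1, 27)) = Add(Rational(1, 27), G, v))
Add(Function('q')(-1805, Function('U')(-10)), Function('S')(-744)) = Add(Add(Rational(1, 27), -1805, Mul(-44, Pow(-10, -1))), -744) = Add(Add(Rational(1, 27), -1805, Mul(-44, Rational(-1, 10))), -744) = Add(Add(Rational(1, 27), -1805, Rational(22, 5)), -744) = Add(Rational(-243076, 135), -744) = Rational(-343516, 135)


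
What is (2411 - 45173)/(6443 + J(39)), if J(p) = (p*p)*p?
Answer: -21381/32881 ≈ -0.65025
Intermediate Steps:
J(p) = p³ (J(p) = p²*p = p³)
(2411 - 45173)/(6443 + J(39)) = (2411 - 45173)/(6443 + 39³) = -42762/(6443 + 59319) = -42762/65762 = -42762*1/65762 = -21381/32881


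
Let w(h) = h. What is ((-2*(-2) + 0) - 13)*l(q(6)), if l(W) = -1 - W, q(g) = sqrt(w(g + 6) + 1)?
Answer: 9 + 9*sqrt(13) ≈ 41.450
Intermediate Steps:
q(g) = sqrt(7 + g) (q(g) = sqrt((g + 6) + 1) = sqrt((6 + g) + 1) = sqrt(7 + g))
((-2*(-2) + 0) - 13)*l(q(6)) = ((-2*(-2) + 0) - 13)*(-1 - sqrt(7 + 6)) = ((4 + 0) - 13)*(-1 - sqrt(13)) = (4 - 13)*(-1 - sqrt(13)) = -9*(-1 - sqrt(13)) = 9 + 9*sqrt(13)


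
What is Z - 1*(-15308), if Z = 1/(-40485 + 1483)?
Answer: 597042615/39002 ≈ 15308.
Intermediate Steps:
Z = -1/39002 (Z = 1/(-39002) = -1/39002 ≈ -2.5640e-5)
Z - 1*(-15308) = -1/39002 - 1*(-15308) = -1/39002 + 15308 = 597042615/39002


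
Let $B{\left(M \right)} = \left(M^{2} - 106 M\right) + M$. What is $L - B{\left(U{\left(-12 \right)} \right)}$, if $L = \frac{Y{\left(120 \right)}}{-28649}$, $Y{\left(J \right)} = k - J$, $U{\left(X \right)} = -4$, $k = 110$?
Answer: $- \frac{12490954}{28649} \approx -436.0$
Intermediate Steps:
$Y{\left(J \right)} = 110 - J$
$B{\left(M \right)} = M^{2} - 105 M$
$L = \frac{10}{28649}$ ($L = \frac{110 - 120}{-28649} = \left(110 - 120\right) \left(- \frac{1}{28649}\right) = \left(-10\right) \left(- \frac{1}{28649}\right) = \frac{10}{28649} \approx 0.00034905$)
$L - B{\left(U{\left(-12 \right)} \right)} = \frac{10}{28649} - - 4 \left(-105 - 4\right) = \frac{10}{28649} - \left(-4\right) \left(-109\right) = \frac{10}{28649} - 436 = - \frac{12490954}{28649}$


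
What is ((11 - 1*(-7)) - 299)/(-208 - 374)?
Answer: 281/582 ≈ 0.48282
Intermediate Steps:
((11 - 1*(-7)) - 299)/(-208 - 374) = ((11 + 7) - 299)/(-582) = (18 - 299)*(-1/582) = -281*(-1/582) = 281/582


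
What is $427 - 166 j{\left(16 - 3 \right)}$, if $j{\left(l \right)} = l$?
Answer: $-1731$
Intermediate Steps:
$427 - 166 j{\left(16 - 3 \right)} = 427 - 166 \left(16 - 3\right) = 427 - 2158 = -1731$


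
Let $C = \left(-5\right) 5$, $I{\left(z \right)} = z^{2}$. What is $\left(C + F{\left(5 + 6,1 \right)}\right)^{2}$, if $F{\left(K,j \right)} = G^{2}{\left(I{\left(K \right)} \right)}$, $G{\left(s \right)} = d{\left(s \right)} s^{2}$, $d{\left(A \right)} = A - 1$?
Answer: $9528135984355984910640625$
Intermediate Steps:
$d{\left(A \right)} = -1 + A$
$G{\left(s \right)} = s^{2} \left(-1 + s\right)$ ($G{\left(s \right)} = \left(-1 + s\right) s^{2} = s^{2} \left(-1 + s\right)$)
$F{\left(K,j \right)} = K^{8} \left(-1 + K^{2}\right)^{2}$ ($F{\left(K,j \right)} = \left(\left(K^{2}\right)^{2} \left(-1 + K^{2}\right)\right)^{2} = \left(K^{4} \left(-1 + K^{2}\right)\right)^{2} = K^{8} \left(-1 + K^{2}\right)^{2}$)
$C = -25$
$\left(C + F{\left(5 + 6,1 \right)}\right)^{2} = \left(-25 + \left(5 + 6\right)^{8} \left(-1 + \left(5 + 6\right)^{2}\right)^{2}\right)^{2} = \left(-25 + 11^{8} \left(-1 + 11^{2}\right)^{2}\right)^{2} = \left(-25 + 214358881 \left(-1 + 121\right)^{2}\right)^{2} = \left(-25 + 214358881 \cdot 120^{2}\right)^{2} = \left(-25 + 214358881 \cdot 14400\right)^{2} = \left(-25 + 3086767886400\right)^{2} = 3086767886375^{2} = 9528135984355984910640625$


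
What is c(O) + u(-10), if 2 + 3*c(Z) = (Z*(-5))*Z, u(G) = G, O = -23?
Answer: -2677/3 ≈ -892.33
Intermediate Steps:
c(Z) = -⅔ - 5*Z²/3 (c(Z) = -⅔ + ((Z*(-5))*Z)/3 = -⅔ + ((-5*Z)*Z)/3 = -⅔ + (-5*Z²)/3 = -⅔ - 5*Z²/3)
c(O) + u(-10) = (-⅔ - 5/3*(-23)²) - 10 = (-⅔ - 5/3*529) - 10 = (-⅔ - 2645/3) - 10 = -2647/3 - 10 = -2677/3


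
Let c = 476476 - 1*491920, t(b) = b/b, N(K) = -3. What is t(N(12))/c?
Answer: -1/15444 ≈ -6.4750e-5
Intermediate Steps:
t(b) = 1
c = -15444 (c = 476476 - 491920 = -15444)
t(N(12))/c = 1/(-15444) = 1*(-1/15444) = -1/15444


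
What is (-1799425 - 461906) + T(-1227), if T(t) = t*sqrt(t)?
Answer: -2261331 - 1227*I*sqrt(1227) ≈ -2.2613e+6 - 42980.0*I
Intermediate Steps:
T(t) = t**(3/2)
(-1799425 - 461906) + T(-1227) = (-1799425 - 461906) + (-1227)**(3/2) = -2261331 - 1227*I*sqrt(1227)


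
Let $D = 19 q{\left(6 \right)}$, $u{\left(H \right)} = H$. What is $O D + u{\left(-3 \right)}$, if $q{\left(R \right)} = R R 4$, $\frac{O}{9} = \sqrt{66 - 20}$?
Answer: $-3 + 24624 \sqrt{46} \approx 1.6701 \cdot 10^{5}$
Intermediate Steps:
$O = 9 \sqrt{46}$ ($O = 9 \sqrt{66 - 20} = 9 \sqrt{46} \approx 61.041$)
$q{\left(R \right)} = 4 R^{2}$ ($q{\left(R \right)} = R^{2} \cdot 4 = 4 R^{2}$)
$D = 2736$ ($D = 19 \cdot 4 \cdot 6^{2} = 19 \cdot 4 \cdot 36 = 19 \cdot 144 = 2736$)
$O D + u{\left(-3 \right)} = 9 \sqrt{46} \cdot 2736 - 3 = 24624 \sqrt{46} - 3 = -3 + 24624 \sqrt{46}$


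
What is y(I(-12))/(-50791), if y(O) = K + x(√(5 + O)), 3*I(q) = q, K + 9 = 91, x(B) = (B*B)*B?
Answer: -83/50791 ≈ -0.0016341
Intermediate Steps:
x(B) = B³ (x(B) = B²*B = B³)
K = 82 (K = -9 + 91 = 82)
I(q) = q/3
y(O) = 82 + (5 + O)^(3/2) (y(O) = 82 + (√(5 + O))³ = 82 + (5 + O)^(3/2))
y(I(-12))/(-50791) = (82 + (5 + (⅓)*(-12))^(3/2))/(-50791) = (82 + (5 - 4)^(3/2))*(-1/50791) = (82 + 1^(3/2))*(-1/50791) = (82 + 1)*(-1/50791) = 83*(-1/50791) = -83/50791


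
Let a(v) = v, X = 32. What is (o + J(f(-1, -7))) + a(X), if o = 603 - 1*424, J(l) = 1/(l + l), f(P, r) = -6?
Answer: 2531/12 ≈ 210.92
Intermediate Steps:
J(l) = 1/(2*l)
o = 179 (o = 603 - 424 = 179)
(o + J(f(-1, -7))) + a(X) = (179 + (½)/(-6)) + 32 = (179 + (½)*(-⅙)) + 32 = (179 - 1/12) + 32 = 2147/12 + 32 = 2531/12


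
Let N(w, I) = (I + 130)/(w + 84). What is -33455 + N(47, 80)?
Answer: -4382395/131 ≈ -33453.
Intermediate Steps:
N(w, I) = (130 + I)/(84 + w)
-33455 + N(47, 80) = -33455 + (130 + 80)/(84 + 47) = -33455 + 210/131 = -4382395/131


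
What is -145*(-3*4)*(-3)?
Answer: -5220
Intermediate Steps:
-145*(-3*4)*(-3) = -(-1740)*(-3) = -145*36 = -5220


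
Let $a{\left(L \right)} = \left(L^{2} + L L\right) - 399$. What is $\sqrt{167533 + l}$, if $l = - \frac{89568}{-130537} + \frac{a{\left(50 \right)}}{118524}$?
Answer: $\frac{\sqrt{10025870901869315755023531}}{7735883694} \approx 409.31$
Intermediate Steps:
$a{\left(L \right)} = -399 + 2 L^{2}$ ($a{\left(L \right)} = \left(L^{2} + L^{2}\right) - 399 = 2 L^{2} - 399 = -399 + 2 L^{2}$)
$l = \frac{11216558369}{15471767388}$ ($l = - \frac{89568}{-130537} + \frac{-399 + 2 \cdot 50^{2}}{118524} = \left(-89568\right) \left(- \frac{1}{130537}\right) + \left(-399 + 2 \cdot 2500\right) \frac{1}{118524} = \frac{89568}{130537} + \left(-399 + 5000\right) \frac{1}{118524} = \frac{89568}{130537} + 4601 \cdot \frac{1}{118524} = \frac{89568}{130537} + \frac{4601}{118524} = \frac{11216558369}{15471767388} \approx 0.72497$)
$\sqrt{167533 + l} = \sqrt{167533 + \frac{11216558369}{15471767388}} = \sqrt{\frac{2592042822372173}{15471767388}} = \frac{\sqrt{10025870901869315755023531}}{7735883694}$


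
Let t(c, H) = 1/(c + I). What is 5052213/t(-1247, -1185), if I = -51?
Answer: -6557772474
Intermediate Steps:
t(c, H) = 1/(-51 + c) (t(c, H) = 1/(c - 51) = 1/(-51 + c))
5052213/t(-1247, -1185) = 5052213/(1/(-51 - 1247)) = 5052213/(1/(-1298)) = 5052213/(-1/1298) = 5052213*(-1298) = -6557772474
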